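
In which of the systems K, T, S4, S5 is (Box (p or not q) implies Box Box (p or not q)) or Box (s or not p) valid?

S4, S5

S4-tableau for the negation not ((Box (p or not q) implies Box Box (p or not q)) or Box (s or not p)):
1. not ((Box (p or not q) implies Box Box (p or not q)) or Box (s or not p)), u
2. not (Box (p or not q) implies Box Box (p or not q)), u
3. not Box (s or not p), u
4. Box (p or not q), u
5. not Box Box (p or not q), u
6. p or not q, u
7. not q, u
8. not (s or not p), v
9. not s, v
10. p, v
11. p or not q, v
12. not q, v
13. not Box (p or not q), w
14. p or not q, w
15. not q, w
16. not (p or not q), x
17. not p, x
18. q, x
19. p or not q, x
20. not q, x
Accessibility: uRu, uRv, uRw, uRx, vRv, wRw, wRx, xRx
Branch closes: q and not q both at x.
Every branch closes (one shown): valid in S4, hence also in S5 (every theorem of S4 is a theorem of S5).
T-tableau for the negation not ((Box (p or not q) implies Box Box (p or not q)) or Box (s or not p)):
1. not ((Box (p or not q) implies Box Box (p or not q)) or Box (s or not p)), u
2. not (Box (p or not q) implies Box Box (p or not q)), u
3. not Box (s or not p), u
4. Box (p or not q), u
5. not Box Box (p or not q), u
6. p or not q, u
7. not q, u
8. not (s or not p), v
9. not s, v
10. p, v
11. p or not q, v
12. not q, v
13. not Box (p or not q), w
14. p or not q, w
15. not q, w
16. not (p or not q), x
17. not p, x
18. q, x
Accessibility: uRu, uRv, uRw, vRv, wRw, wRx, xRx
Complete open branch: countermodel on a T-frame, so not valid in T, nor in K (the same frame is also a K-frame).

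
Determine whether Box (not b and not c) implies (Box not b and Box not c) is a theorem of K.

Tableau for the negation not (Box (not b and not c) implies (Box not b and Box not c)):
1. not (Box (not b and not c) implies (Box not b and Box not c)), u
2. Box (not b and not c), u
3. not (Box not b and Box not c), u
4. not Box not c, u
5. c, v
6. not b and not c, v
7. not b, v
8. not c, v
Accessibility: uRv
Branch closes: c and not c both at v.
All branches of the negation close; one closing branch shown above.

Yes, valid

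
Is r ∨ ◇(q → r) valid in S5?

Tableau for the negation ¬(r ∨ ◇(q → r)):
1. ¬(r ∨ ◇(q → r)), u
2. ¬r, u   [¬∨-rule on 1]
3. ¬◇(q → r), u   [¬∨-rule on 1]
4. ¬(q → r), u   [¬◇-rule on 3 via uRu]
5. q, u   [¬→-rule on 4]
Accessibility: uRu
The negation has an open branch (countermodel exists).

Invalid (countermodel exists)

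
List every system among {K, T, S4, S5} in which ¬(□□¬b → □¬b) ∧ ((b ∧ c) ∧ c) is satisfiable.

K

K-tableau for the formula:
1. ¬(□□¬b → □¬b) ∧ ((b ∧ c) ∧ c), u
2. ¬(□□¬b → □¬b), u
3. (b ∧ c) ∧ c, u
4. □□¬b, u
5. ¬□¬b, u
6. b ∧ c, u
7. c, u
8. b, u
9. b, v
10. □¬b, v
Accessibility: uRv
Complete open branch: satisfiable in K.
T-tableau for the formula:
1. ¬(□□¬b → □¬b) ∧ ((b ∧ c) ∧ c), u
2. ¬(□□¬b → □¬b), u
3. (b ∧ c) ∧ c, u
4. □□¬b, u
5. ¬□¬b, u
6. b ∧ c, u
7. c, u
8. b, u
9. □¬b, u
10. ¬b, u
Accessibility: uRu
Branch closes: b and ¬b both at u.
Every branch closes (one shown): unsatisfiable in T, hence also in S4, S5 (every S4/S5-frame is a T-frame).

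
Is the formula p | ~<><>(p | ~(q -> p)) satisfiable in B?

Satisfiable (open branch found)

1. p | ~<><>(p | ~(q -> p)), 0
2. ~<><>(p | ~(q -> p)), 0
3. ~<>(p | ~(q -> p)), 0
4. ~(p | ~(q -> p)), 0
5. ~p, 0
6. q -> p, 0
7. ~q, 0
Accessibility: 0R0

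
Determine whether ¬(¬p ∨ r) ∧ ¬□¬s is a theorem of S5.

Not valid

Tableau for the negation ¬(¬(¬p ∨ r) ∧ ¬□¬s):
1. ¬(¬(¬p ∨ r) ∧ ¬□¬s), w0
2. □¬s, w0
3. ¬s, w0
Accessibility: w0Rw0
The negation has an open branch (countermodel exists).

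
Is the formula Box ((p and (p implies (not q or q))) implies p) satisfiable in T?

Satisfiable

1. Box ((p and (p implies (not q or q))) implies p), w0
2. (p and (p implies (not q or q))) implies p, w0   [Box-rule on 1 via w0Rw0]
3. p, w0   [implies-rule on 2 (branches; this branch)]
Accessibility: w0Rw0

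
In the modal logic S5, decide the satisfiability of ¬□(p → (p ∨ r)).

1. ¬□(p → (p ∨ r)), 0
2. ¬(p → (p ∨ r)), 1   [¬□-rule on 1: fresh world 1, 0R1]
3. p, 1   [¬→-rule on 2]
4. ¬(p ∨ r), 1   [¬→-rule on 2]
5. ¬p, 1   [¬∨-rule on 4]
6. ¬r, 1   [¬∨-rule on 4]
Accessibility: 0R0, 0R1, 1R0, 1R1
Branch closes: p and ¬p both at 1.
Every branch closes; the branch above is one of them.

Unsatisfiable (every branch closes)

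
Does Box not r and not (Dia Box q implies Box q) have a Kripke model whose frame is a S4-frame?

Yes, satisfiable

1. Box not r and not (Dia Box q implies Box q), w0
2. Box not r, w0
3. not (Dia Box q implies Box q), w0
4. Dia Box q, w0
5. not Box q, w0
6. not r, w0
7. Box q, w1
8. not r, w1
9. q, w1
10. not q, w2
11. not r, w2
Accessibility: w0Rw0, w0Rw1, w0Rw2, w1Rw1, w2Rw2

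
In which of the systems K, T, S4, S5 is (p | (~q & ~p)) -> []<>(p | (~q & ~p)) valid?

S4-tableau for the negation ~((p | (~q & ~p)) -> []<>(p | (~q & ~p))):
1. ~((p | (~q & ~p)) -> []<>(p | (~q & ~p))), w0
2. p | (~q & ~p), w0
3. ~[]<>(p | (~q & ~p)), w0
4. ~q & ~p, w0
5. ~q, w0
6. ~p, w0
7. ~<>(p | (~q & ~p)), w1
8. ~(p | (~q & ~p)), w1
9. ~p, w1
10. ~(~q & ~p), w1
11. q, w1
Accessibility: w0Rw0, w0Rw1, w1Rw1
Complete open branch: countermodel on an S4-frame, so not valid in S4, nor in K, T (the same frame is also a K-frame and a T-frame).
S5-tableau for the negation ~((p | (~q & ~p)) -> []<>(p | (~q & ~p))):
1. ~((p | (~q & ~p)) -> []<>(p | (~q & ~p))), w0
2. p | (~q & ~p), w0
3. ~[]<>(p | (~q & ~p)), w0
4. ~q & ~p, w0
5. ~q, w0
6. ~p, w0
7. ~<>(p | (~q & ~p)), w1
8. ~(p | (~q & ~p)), w0
9. ~(~q & ~p), w0
10. ~(p | (~q & ~p)), w1
11. ~p, w1
12. ~(~q & ~p), w1
13. p, w0
Accessibility: w0Rw0, w0Rw1, w1Rw0, w1Rw1
Branch closes: p and ~p both at w0.
Every branch closes (one shown): valid in S5.

S5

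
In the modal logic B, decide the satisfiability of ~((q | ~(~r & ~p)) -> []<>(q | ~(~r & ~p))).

No, unsatisfiable

1. ~((q | ~(~r & ~p)) -> []<>(q | ~(~r & ~p))), 0
2. q | ~(~r & ~p), 0
3. ~[]<>(q | ~(~r & ~p)), 0
4. ~(~r & ~p), 0
5. p, 0
6. ~<>(q | ~(~r & ~p)), 1
7. ~(q | ~(~r & ~p)), 0
8. ~q, 0
9. ~r & ~p, 0
10. ~r, 0
11. ~p, 0
Accessibility: 0R0, 0R1, 1R0, 1R1
Branch closes: p and ~p both at 0.
Every branch closes; the branch above is one of them.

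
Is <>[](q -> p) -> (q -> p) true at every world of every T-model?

Tableau for the negation ~(<>[](q -> p) -> (q -> p)):
1. ~(<>[](q -> p) -> (q -> p)), u
2. <>[](q -> p), u   [~->-rule on 1]
3. ~(q -> p), u   [~->-rule on 1]
4. q, u   [~->-rule on 3]
5. ~p, u   [~->-rule on 3]
6. [](q -> p), v   [<>-rule on 2: fresh world v, uRv]
7. q -> p, v   [[]-rule on 6 via vRv]
8. p, v   [->-rule on 7 (branches; this branch)]
Accessibility: uRu, uRv, vRv
The negation has an open branch (countermodel exists).

Invalid (countermodel exists)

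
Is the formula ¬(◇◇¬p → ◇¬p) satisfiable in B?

1. ¬(◇◇¬p → ◇¬p), 0
2. ◇◇¬p, 0
3. ¬◇¬p, 0
4. p, 0
5. ◇¬p, 1
6. p, 1
7. ¬p, 2
Accessibility: 0R0, 0R1, 1R0, 1R1, 1R2, 2R1, 2R2

Satisfiable (open branch found)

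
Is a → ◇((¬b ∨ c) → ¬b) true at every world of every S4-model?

Tableau for the negation ¬(a → ◇((¬b ∨ c) → ¬b)):
1. ¬(a → ◇((¬b ∨ c) → ¬b)), w0
2. a, w0
3. ¬◇((¬b ∨ c) → ¬b), w0
4. ¬((¬b ∨ c) → ¬b), w0
5. ¬b ∨ c, w0
6. b, w0
7. c, w0
Accessibility: w0Rw0
The negation has an open branch (countermodel exists).

Not valid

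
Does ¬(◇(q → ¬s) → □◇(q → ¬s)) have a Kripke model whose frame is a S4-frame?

Yes, satisfiable

1. ¬(◇(q → ¬s) → □◇(q → ¬s)), 0
2. ◇(q → ¬s), 0
3. ¬□◇(q → ¬s), 0
4. q → ¬s, 1
5. ¬s, 1
6. ¬◇(q → ¬s), 2
7. ¬(q → ¬s), 2
8. q, 2
9. s, 2
Accessibility: 0R0, 0R1, 0R2, 1R1, 2R2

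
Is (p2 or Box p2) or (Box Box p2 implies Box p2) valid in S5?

Tableau for the negation not ((p2 or Box p2) or (Box Box p2 implies Box p2)):
1. not ((p2 or Box p2) or (Box Box p2 implies Box p2)), u
2. not (p2 or Box p2), u   [neg-or-rule on 1]
3. not (Box Box p2 implies Box p2), u   [neg-or-rule on 1]
4. not p2, u   [neg-or-rule on 2]
5. not Box p2, u   [neg-or-rule on 2]
6. Box Box p2, u   [neg-implies-rule on 3]
7. Box p2, u   [Box-rule on 6 via uRu]
8. p2, u   [Box-rule on 7 via uRu]
Accessibility: uRu
Branch closes: p2 and not p2 both at u.
All branches of the negation close; one closing branch shown above.

Valid in S5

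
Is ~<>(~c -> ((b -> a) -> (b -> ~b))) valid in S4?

Tableau for the negation <>(~c -> ((b -> a) -> (b -> ~b))):
1. <>(~c -> ((b -> a) -> (b -> ~b))), u
2. ~c -> ((b -> a) -> (b -> ~b)), v
3. (b -> a) -> (b -> ~b), v
4. b -> ~b, v
5. ~b, v
Accessibility: uRu, uRv, vRv
The negation has an open branch (countermodel exists).

Not valid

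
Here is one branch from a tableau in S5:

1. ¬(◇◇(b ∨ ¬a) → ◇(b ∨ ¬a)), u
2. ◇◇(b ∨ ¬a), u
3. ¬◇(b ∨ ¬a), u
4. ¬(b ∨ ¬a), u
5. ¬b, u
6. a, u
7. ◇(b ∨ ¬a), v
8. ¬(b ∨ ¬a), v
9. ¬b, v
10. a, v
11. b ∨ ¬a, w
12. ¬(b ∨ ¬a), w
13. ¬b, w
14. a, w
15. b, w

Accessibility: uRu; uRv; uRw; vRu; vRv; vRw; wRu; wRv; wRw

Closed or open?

Closed

Both b and ¬b appear at w.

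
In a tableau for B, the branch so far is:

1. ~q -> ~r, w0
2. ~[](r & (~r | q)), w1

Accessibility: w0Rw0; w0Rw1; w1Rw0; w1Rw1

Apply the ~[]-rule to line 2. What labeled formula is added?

a fresh world w2 with w1Rw2, and ~(r & (~r | q)) at w2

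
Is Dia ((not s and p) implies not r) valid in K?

Tableau for the negation not Dia ((not s and p) implies not r):
1. not Dia ((not s and p) implies not r), u
The negation has an open branch (countermodel exists).

Invalid (countermodel exists)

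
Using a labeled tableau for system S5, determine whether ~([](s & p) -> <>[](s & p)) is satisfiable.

1. ~([](s & p) -> <>[](s & p)), 0
2. [](s & p), 0
3. ~<>[](s & p), 0
4. s & p, 0
5. s, 0
6. p, 0
7. ~[](s & p), 0
8. ~(s & p), 1
9. s & p, 1
10. s, 1
11. p, 1
12. ~[](s & p), 1
13. ~p, 1
Accessibility: 0R0, 0R1, 1R0, 1R1
Branch closes: p and ~p both at 1.
(One branch shown.) All branches close.

No, unsatisfiable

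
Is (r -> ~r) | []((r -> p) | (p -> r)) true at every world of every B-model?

Valid in B

Tableau for the negation ~((r -> ~r) | []((r -> p) | (p -> r))):
1. ~((r -> ~r) | []((r -> p) | (p -> r))), 0
2. ~(r -> ~r), 0   [~|-rule on 1]
3. ~[]((r -> p) | (p -> r)), 0   [~|-rule on 1]
4. r, 0   [~->-rule on 2]
5. ~((r -> p) | (p -> r)), 1   [~[]-rule on 3: fresh world 1, 0R1]
6. ~(r -> p), 1   [~|-rule on 5]
7. ~(p -> r), 1   [~|-rule on 5]
8. r, 1   [~->-rule on 6]
9. ~p, 1   [~->-rule on 6]
10. p, 1   [~->-rule on 7]
11. ~r, 1   [~->-rule on 7]
Accessibility: 0R0, 0R1, 1R0, 1R1
Branch closes: p and ~p both at 1.
All branches of the negation close; one closing branch shown above.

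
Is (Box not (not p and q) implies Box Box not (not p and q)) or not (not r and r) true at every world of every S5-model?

Tableau for the negation not ((Box not (not p and q) implies Box Box not (not p and q)) or not (not r and r)):
1. not ((Box not (not p and q) implies Box Box not (not p and q)) or not (not r and r)), 0
2. not (Box not (not p and q) implies Box Box not (not p and q)), 0
3. not r and r, 0
4. Box not (not p and q), 0
5. not Box Box not (not p and q), 0
6. not r, 0
7. r, 0
Accessibility: 0R0
Branch closes: r and not r both at 0.
All branches of the negation close; one closing branch shown above.

Valid in S5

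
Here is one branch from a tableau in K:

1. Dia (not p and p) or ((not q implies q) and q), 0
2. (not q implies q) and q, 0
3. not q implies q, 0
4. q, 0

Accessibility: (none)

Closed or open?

There is no literal clash: for every atom and world, at most one sign appears.

No, open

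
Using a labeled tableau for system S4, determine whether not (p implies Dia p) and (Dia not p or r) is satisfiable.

1. not (p implies Dia p) and (Dia not p or r), u
2. not (p implies Dia p), u
3. Dia not p or r, u
4. p, u
5. not Dia p, u
6. not p, u
Accessibility: uRu
Branch closes: p and not p both at u.
(One branch shown.) All branches close.

Unsatisfiable (every branch closes)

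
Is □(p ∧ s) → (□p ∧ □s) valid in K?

Tableau for the negation ¬(□(p ∧ s) → (□p ∧ □s)):
1. ¬(□(p ∧ s) → (□p ∧ □s)), w0
2. □(p ∧ s), w0
3. ¬(□p ∧ □s), w0
4. ¬□s, w0
5. ¬s, w1
6. p ∧ s, w1
7. p, w1
8. s, w1
Accessibility: w0Rw1
Branch closes: s and ¬s both at w1.
Every branch of the negation's tableau closes; the branch above is one of them.

Valid in K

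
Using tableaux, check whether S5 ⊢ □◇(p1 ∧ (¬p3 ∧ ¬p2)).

No, not valid

Tableau for the negation ¬□◇(p1 ∧ (¬p3 ∧ ¬p2)):
1. ¬□◇(p1 ∧ (¬p3 ∧ ¬p2)), 0
2. ¬◇(p1 ∧ (¬p3 ∧ ¬p2)), 1
3. ¬(p1 ∧ (¬p3 ∧ ¬p2)), 0
4. ¬(p1 ∧ (¬p3 ∧ ¬p2)), 1
5. ¬(¬p3 ∧ ¬p2), 0
6. ¬(¬p3 ∧ ¬p2), 1
7. p2, 0
8. p2, 1
Accessibility: 0R0, 0R1, 1R0, 1R1
The negation has an open branch (countermodel exists).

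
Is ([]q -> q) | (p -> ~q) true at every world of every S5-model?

Valid

Tableau for the negation ~(([]q -> q) | (p -> ~q)):
1. ~(([]q -> q) | (p -> ~q)), 0
2. ~([]q -> q), 0   [~|-rule on 1]
3. ~(p -> ~q), 0   [~|-rule on 1]
4. []q, 0   [~->-rule on 2]
5. ~q, 0   [~->-rule on 2]
6. p, 0   [~->-rule on 3]
7. q, 0   [~->-rule on 3]
Accessibility: 0R0
Branch closes: q and ~q both at 0.
Every branch of the negation's tableau closes; the branch above is one of them.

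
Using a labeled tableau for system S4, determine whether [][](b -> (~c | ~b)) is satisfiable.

Yes, satisfiable

1. [][](b -> (~c | ~b)), u
2. [](b -> (~c | ~b)), u   [[]-rule on 1 via uRu]
3. b -> (~c | ~b), u   [[]-rule on 2 via uRu]
4. ~c | ~b, u   [->-rule on 3 (branches; this branch)]
5. ~b, u   [|-rule on 4 (branches; this branch)]
Accessibility: uRu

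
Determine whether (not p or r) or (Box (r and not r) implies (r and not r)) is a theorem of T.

Tableau for the negation not ((not p or r) or (Box (r and not r) implies (r and not r))):
1. not ((not p or r) or (Box (r and not r) implies (r and not r))), 0
2. not (not p or r), 0
3. not (Box (r and not r) implies (r and not r)), 0
4. p, 0
5. not r, 0
6. Box (r and not r), 0
7. not (r and not r), 0
8. r and not r, 0
9. r, 0
Accessibility: 0R0
Branch closes: r and not r both at 0.
All branches of the negation close; one closing branch shown above.

Valid in T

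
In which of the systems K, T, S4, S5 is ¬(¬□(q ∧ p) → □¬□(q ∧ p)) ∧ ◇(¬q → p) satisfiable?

S5-tableau for the formula:
1. ¬(¬□(q ∧ p) → □¬□(q ∧ p)) ∧ ◇(¬q → p), w0
2. ¬(¬□(q ∧ p) → □¬□(q ∧ p)), w0
3. ◇(¬q → p), w0
4. ¬□(q ∧ p), w0
5. ¬□¬□(q ∧ p), w0
6. ¬q → p, w1
7. p, w1
8. ¬(q ∧ p), w2
9. ¬p, w2
10. □(q ∧ p), w3
11. q ∧ p, w0
12. q, w0
13. p, w0
14. q ∧ p, w1
15. q, w1
16. q ∧ p, w2
17. q, w2
18. p, w2
Accessibility: w0Rw0, w0Rw1, w0Rw2, w0Rw3, w1Rw0, w1Rw1, w1Rw2, w1Rw3, w2Rw0, w2Rw1, w2Rw2, w2Rw3, w3Rw0, w3Rw1, w3Rw2, w3Rw3
Branch closes: p and ¬p both at w2.
Every branch closes (one shown): unsatisfiable in S5.
S4-tableau for the formula:
1. ¬(¬□(q ∧ p) → □¬□(q ∧ p)) ∧ ◇(¬q → p), w0
2. ¬(¬□(q ∧ p) → □¬□(q ∧ p)), w0
3. ◇(¬q → p), w0
4. ¬□(q ∧ p), w0
5. ¬□¬□(q ∧ p), w0
6. ¬q → p, w1
7. p, w1
8. ¬(q ∧ p), w2
9. ¬p, w2
10. □(q ∧ p), w3
11. q ∧ p, w3
12. q, w3
13. p, w3
Accessibility: w0Rw0, w0Rw1, w0Rw2, w0Rw3, w1Rw1, w2Rw2, w3Rw3
Complete open branch: satisfiable in S4, hence also in K, T (this S4-model is also a K-model and a T-model).

K, T, S4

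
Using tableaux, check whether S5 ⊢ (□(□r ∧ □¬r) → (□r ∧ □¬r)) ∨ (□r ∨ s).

Tableau for the negation ¬((□(□r ∧ □¬r) → (□r ∧ □¬r)) ∨ (□r ∨ s)):
1. ¬((□(□r ∧ □¬r) → (□r ∧ □¬r)) ∨ (□r ∨ s)), u
2. ¬(□(□r ∧ □¬r) → (□r ∧ □¬r)), u
3. ¬(□r ∨ s), u
4. □(□r ∧ □¬r), u
5. ¬(□r ∧ □¬r), u
6. ¬□r, u
7. ¬s, u
8. □r ∧ □¬r, u
9. □r, u
10. □¬r, u
11. r, u
12. ¬r, u
Accessibility: uRu
Branch closes: r and ¬r both at u.
All branches of the negation close; one closing branch shown above.

Yes, valid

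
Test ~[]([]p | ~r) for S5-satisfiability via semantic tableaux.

1. ~[]([]p | ~r), 0
2. ~([]p | ~r), 1   [~[]-rule on 1: fresh world 1, 0R1]
3. ~[]p, 1   [~|-rule on 2]
4. r, 1   [~|-rule on 2]
5. ~p, 2   [~[]-rule on 3: fresh world 2, 1R2]
Accessibility: 0R0, 0R1, 0R2, 1R0, 1R1, 1R2, 2R0, 2R1, 2R2

Satisfiable (open branch found)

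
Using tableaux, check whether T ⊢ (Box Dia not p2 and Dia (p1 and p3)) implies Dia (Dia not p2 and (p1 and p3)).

Tableau for the negation not ((Box Dia not p2 and Dia (p1 and p3)) implies Dia (Dia not p2 and (p1 and p3))):
1. not ((Box Dia not p2 and Dia (p1 and p3)) implies Dia (Dia not p2 and (p1 and p3))), 0
2. Box Dia not p2 and Dia (p1 and p3), 0   [neg-implies-rule on 1]
3. not Dia (Dia not p2 and (p1 and p3)), 0   [neg-implies-rule on 1]
4. Box Dia not p2, 0   [and-rule on 2]
5. Dia (p1 and p3), 0   [and-rule on 2]
6. not (Dia not p2 and (p1 and p3)), 0   [neg-Dia-rule on 3 via 0R0]
7. Dia not p2, 0   [Box-rule on 4 via 0R0]
8. not (p1 and p3), 0   [neg-and-rule on 6 (branches; this branch)]
9. not p3, 0   [neg-and-rule on 8 (branches; this branch)]
10. p1 and p3, 1   [Dia-rule on 5: fresh world 1, 0R1]
11. p1, 1   [and-rule on 10]
12. p3, 1   [and-rule on 10]
13. not (Dia not p2 and (p1 and p3)), 1   [neg-Dia-rule on 3 via 0R1]
14. Dia not p2, 1   [Box-rule on 4 via 0R1]
15. not Dia not p2, 1   [neg-and-rule on 13 (branches; this branch)]
16. p2, 1   [neg-Dia-rule on 15 via 1R1]
17. not p2, 2   [Dia-rule on 7: fresh world 2, 0R2]
18. not (Dia not p2 and (p1 and p3)), 2   [neg-Dia-rule on 3 via 0R2]
19. Dia not p2, 2   [Box-rule on 4 via 0R2]
20. not (p1 and p3), 2   [neg-and-rule on 18 (branches; this branch)]
21. not p3, 2   [neg-and-rule on 20 (branches; this branch)]
22. not p2, 3   [Dia-rule on 14: fresh world 3, 1R3]
23. p2, 3   [neg-Dia-rule on 15 via 1R3]
Accessibility: 0R0, 0R1, 0R2, 1R1, 1R3, 2R2, 3R3
Branch closes: p2 and not p2 both at 3.
Every branch of the negation's tableau closes; the branch above is one of them.

Yes, valid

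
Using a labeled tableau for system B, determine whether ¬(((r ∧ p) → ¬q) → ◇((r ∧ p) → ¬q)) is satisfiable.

1. ¬(((r ∧ p) → ¬q) → ◇((r ∧ p) → ¬q)), 0
2. (r ∧ p) → ¬q, 0
3. ¬◇((r ∧ p) → ¬q), 0
4. ¬((r ∧ p) → ¬q), 0
5. r ∧ p, 0
6. q, 0
7. r, 0
8. p, 0
9. ¬(r ∧ p), 0
10. ¬p, 0
Accessibility: 0R0
Branch closes: p and ¬p both at 0.
All branches of the tableau close; one closing branch shown above.

Unsatisfiable (every branch closes)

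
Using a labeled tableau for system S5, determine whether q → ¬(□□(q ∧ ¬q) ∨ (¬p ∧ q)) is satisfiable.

Yes, satisfiable

1. q → ¬(□□(q ∧ ¬q) ∨ (¬p ∧ q)), u
2. ¬(□□(q ∧ ¬q) ∨ (¬p ∧ q)), u   [→-rule on 1 (branches; this branch)]
3. ¬□□(q ∧ ¬q), u   [¬∨-rule on 2]
4. ¬(¬p ∧ q), u   [¬∨-rule on 2]
5. ¬q, u   [¬∧-rule on 4 (branches; this branch)]
6. ¬□(q ∧ ¬q), v   [¬□-rule on 3: fresh world v, uRv]
7. ¬(q ∧ ¬q), w   [¬□-rule on 6: fresh world w, vRw]
8. q, w   [¬∧-rule on 7 (branches; this branch)]
Accessibility: uRu, uRv, uRw, vRu, vRv, vRw, wRu, wRv, wRw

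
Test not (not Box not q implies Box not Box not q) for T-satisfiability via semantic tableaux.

1. not (not Box not q implies Box not Box not q), u
2. not Box not q, u
3. not Box not Box not q, u
4. q, v
5. Box not q, w
6. not q, w
Accessibility: uRu, uRv, uRw, vRv, wRw

Satisfiable (open branch found)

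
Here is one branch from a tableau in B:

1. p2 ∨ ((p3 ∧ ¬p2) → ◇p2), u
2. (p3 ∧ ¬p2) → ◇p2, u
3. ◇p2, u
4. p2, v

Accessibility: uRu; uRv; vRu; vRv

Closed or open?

There is no literal clash: for every atom and world, at most one sign appears.

Open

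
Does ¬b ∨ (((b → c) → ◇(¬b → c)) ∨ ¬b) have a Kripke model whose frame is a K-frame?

1. ¬b ∨ (((b → c) → ◇(¬b → c)) ∨ ¬b), 0
2. ((b → c) → ◇(¬b → c)) ∨ ¬b, 0   [∨-rule on 1 (branches; this branch)]
3. ¬b, 0   [∨-rule on 2 (branches; this branch)]

Yes, satisfiable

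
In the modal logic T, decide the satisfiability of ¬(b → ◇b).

1. ¬(b → ◇b), 0
2. b, 0
3. ¬◇b, 0
4. ¬b, 0
Accessibility: 0R0
Branch closes: b and ¬b both at 0.
Every branch closes; the branch above is one of them.

Unsatisfiable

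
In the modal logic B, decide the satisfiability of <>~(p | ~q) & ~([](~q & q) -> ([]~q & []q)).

1. <>~(p | ~q) & ~([](~q & q) -> ([]~q & []q)), 0
2. <>~(p | ~q), 0
3. ~([](~q & q) -> ([]~q & []q)), 0
4. [](~q & q), 0
5. ~([]~q & []q), 0
6. ~q & q, 0
7. ~q, 0
8. q, 0
Accessibility: 0R0
Branch closes: q and ~q both at 0.
(One branch shown.) All branches close.

Unsatisfiable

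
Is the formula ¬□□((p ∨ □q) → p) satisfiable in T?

1. ¬□□((p ∨ □q) → p), w0
2. ¬□((p ∨ □q) → p), w1
3. ¬((p ∨ □q) → p), w2
4. p ∨ □q, w2
5. ¬p, w2
6. □q, w2
7. q, w2
Accessibility: w0Rw0, w0Rw1, w1Rw1, w1Rw2, w2Rw2

Yes, satisfiable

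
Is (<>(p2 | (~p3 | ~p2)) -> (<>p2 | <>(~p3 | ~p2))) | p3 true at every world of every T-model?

Tableau for the negation ~((<>(p2 | (~p3 | ~p2)) -> (<>p2 | <>(~p3 | ~p2))) | p3):
1. ~((<>(p2 | (~p3 | ~p2)) -> (<>p2 | <>(~p3 | ~p2))) | p3), 0
2. ~(<>(p2 | (~p3 | ~p2)) -> (<>p2 | <>(~p3 | ~p2))), 0   [~|-rule on 1]
3. ~p3, 0   [~|-rule on 1]
4. <>(p2 | (~p3 | ~p2)), 0   [~->-rule on 2]
5. ~(<>p2 | <>(~p3 | ~p2)), 0   [~->-rule on 2]
6. ~<>p2, 0   [~|-rule on 5]
7. ~<>(~p3 | ~p2), 0   [~|-rule on 5]
8. ~p2, 0   [~<>-rule on 6 via 0R0]
9. ~(~p3 | ~p2), 0   [~<>-rule on 7 via 0R0]
10. p3, 0   [~|-rule on 9]
11. p2, 0   [~|-rule on 9]
Accessibility: 0R0
Branch closes: p3 and ~p3 both at 0.
All branches of the negation close; one closing branch shown above.

Valid in T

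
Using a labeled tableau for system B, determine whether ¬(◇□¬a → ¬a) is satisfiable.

1. ¬(◇□¬a → ¬a), w0
2. ◇□¬a, w0   [¬→-rule on 1]
3. a, w0   [¬→-rule on 1]
4. □¬a, w1   [◇-rule on 2: fresh world w1, w0Rw1]
5. ¬a, w0   [□-rule on 4 via w1Rw0]
Accessibility: w0Rw0, w0Rw1, w1Rw0, w1Rw1
Branch closes: a and ¬a both at w0.
(One branch shown.) All branches close.

Unsatisfiable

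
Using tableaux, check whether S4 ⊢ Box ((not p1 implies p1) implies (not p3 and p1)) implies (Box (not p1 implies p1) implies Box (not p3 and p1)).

Tableau for the negation not (Box ((not p1 implies p1) implies (not p3 and p1)) implies (Box (not p1 implies p1) implies Box (not p3 and p1))):
1. not (Box ((not p1 implies p1) implies (not p3 and p1)) implies (Box (not p1 implies p1) implies Box (not p3 and p1))), 0
2. Box ((not p1 implies p1) implies (not p3 and p1)), 0   [neg-implies-rule on 1]
3. not (Box (not p1 implies p1) implies Box (not p3 and p1)), 0   [neg-implies-rule on 1]
4. Box (not p1 implies p1), 0   [neg-implies-rule on 3]
5. not Box (not p3 and p1), 0   [neg-implies-rule on 3]
6. (not p1 implies p1) implies (not p3 and p1), 0   [Box-rule on 2 via 0R0]
7. not p1 implies p1, 0   [Box-rule on 4 via 0R0]
8. not p3 and p1, 0   [implies-rule on 6 (branches; this branch)]
9. not p3, 0   [and-rule on 8]
10. p1, 0   [and-rule on 8]
11. not (not p3 and p1), 1   [neg-Box-rule on 5: fresh world 1, 0R1]
12. (not p1 implies p1) implies (not p3 and p1), 1   [Box-rule on 2 via 0R1]
13. not p1 implies p1, 1   [Box-rule on 4 via 0R1]
14. not p1, 1   [neg-and-rule on 11 (branches; this branch)]
15. not (not p1 implies p1), 1   [implies-rule on 12 (branches; this branch)]
16. p1, 1   [implies-rule on 13 (branches; this branch)]
Accessibility: 0R0, 0R1, 1R1
Branch closes: p1 and not p1 both at 1.
Every branch of the negation's tableau closes; the branch above is one of them.

Yes, valid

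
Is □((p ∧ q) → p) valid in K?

Tableau for the negation ¬□((p ∧ q) → p):
1. ¬□((p ∧ q) → p), 0
2. ¬((p ∧ q) → p), 1
3. p ∧ q, 1
4. ¬p, 1
5. p, 1
6. q, 1
Accessibility: 0R1
Branch closes: p and ¬p both at 1.
All branches of the negation close; one closing branch shown above.

Valid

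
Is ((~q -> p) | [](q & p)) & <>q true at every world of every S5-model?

Invalid (countermodel exists)

Tableau for the negation ~(((~q -> p) | [](q & p)) & <>q):
1. ~(((~q -> p) | [](q & p)) & <>q), 0
2. ~<>q, 0
3. ~q, 0
Accessibility: 0R0
The negation has an open branch (countermodel exists).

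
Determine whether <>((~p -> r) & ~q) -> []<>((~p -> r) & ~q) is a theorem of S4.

Not valid

Tableau for the negation ~(<>((~p -> r) & ~q) -> []<>((~p -> r) & ~q)):
1. ~(<>((~p -> r) & ~q) -> []<>((~p -> r) & ~q)), u
2. <>((~p -> r) & ~q), u   [~->-rule on 1]
3. ~[]<>((~p -> r) & ~q), u   [~->-rule on 1]
4. (~p -> r) & ~q, v   [<>-rule on 2: fresh world v, uRv]
5. ~p -> r, v   [&-rule on 4]
6. ~q, v   [&-rule on 4]
7. r, v   [->-rule on 5 (branches; this branch)]
8. ~<>((~p -> r) & ~q), w   [~[]-rule on 3: fresh world w, uRw]
9. ~((~p -> r) & ~q), w   [~<>-rule on 8 via wRw]
10. q, w   [~&-rule on 9 (branches; this branch)]
Accessibility: uRu, uRv, uRw, vRv, wRw
The negation has an open branch (countermodel exists).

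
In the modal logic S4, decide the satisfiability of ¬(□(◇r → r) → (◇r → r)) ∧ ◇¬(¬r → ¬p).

Unsatisfiable (every branch closes)

1. ¬(□(◇r → r) → (◇r → r)) ∧ ◇¬(¬r → ¬p), w0
2. ¬(□(◇r → r) → (◇r → r)), w0
3. ◇¬(¬r → ¬p), w0
4. □(◇r → r), w0
5. ¬(◇r → r), w0
6. ◇r, w0
7. ¬r, w0
8. ◇r → r, w0
9. ¬◇r, w0
10. ¬(¬r → ¬p), w1
11. ¬r, w1
12. p, w1
13. ◇r → r, w1
14. ¬◇r, w1
15. r, w2
16. ◇r → r, w2
17. ¬r, w2
Accessibility: w0Rw0, w0Rw1, w0Rw2, w1Rw1, w2Rw2
Branch closes: r and ¬r both at w2.
Every branch closes; the branch above is one of them.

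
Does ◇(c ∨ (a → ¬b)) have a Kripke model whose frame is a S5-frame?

Satisfiable

1. ◇(c ∨ (a → ¬b)), w0
2. c ∨ (a → ¬b), w1
3. a → ¬b, w1
4. ¬b, w1
Accessibility: w0Rw0, w0Rw1, w1Rw0, w1Rw1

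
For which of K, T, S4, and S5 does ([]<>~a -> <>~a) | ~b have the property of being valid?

T-tableau for the negation ~(([]<>~a -> <>~a) | ~b):
1. ~(([]<>~a -> <>~a) | ~b), u
2. ~([]<>~a -> <>~a), u
3. b, u
4. []<>~a, u
5. ~<>~a, u
6. <>~a, u
7. a, u
8. ~a, v
9. <>~a, v
10. a, v
Accessibility: uRu, uRv, vRv
Branch closes: a and ~a both at v.
Every branch closes (one shown): valid in T, hence also in S4, S5 (every theorem of T is a theorem of S4 and S5).
K-tableau for the negation ~(([]<>~a -> <>~a) | ~b):
1. ~(([]<>~a -> <>~a) | ~b), u
2. ~([]<>~a -> <>~a), u
3. b, u
4. []<>~a, u
5. ~<>~a, u
Complete open branch: countermodel on a K-frame, so not valid in K.

T, S4, S5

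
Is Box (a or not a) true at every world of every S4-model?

Valid in S4

Tableau for the negation not Box (a or not a):
1. not Box (a or not a), w0
2. not (a or not a), w1
3. not a, w1
4. a, w1
Accessibility: w0Rw0, w0Rw1, w1Rw1
Branch closes: a and not a both at w1.
All branches of the negation close; one closing branch shown above.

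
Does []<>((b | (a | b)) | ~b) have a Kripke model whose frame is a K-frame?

1. []<>((b | (a | b)) | ~b), 0

Yes, satisfiable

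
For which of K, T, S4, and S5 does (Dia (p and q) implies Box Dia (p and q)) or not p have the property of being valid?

S4-tableau for the negation not ((Dia (p and q) implies Box Dia (p and q)) or not p):
1. not ((Dia (p and q) implies Box Dia (p and q)) or not p), w0
2. not (Dia (p and q) implies Box Dia (p and q)), w0   [neg-or-rule on 1]
3. p, w0   [neg-or-rule on 1]
4. Dia (p and q), w0   [neg-implies-rule on 2]
5. not Box Dia (p and q), w0   [neg-implies-rule on 2]
6. p and q, w1   [Dia-rule on 4: fresh world w1, w0Rw1]
7. p, w1   [and-rule on 6]
8. q, w1   [and-rule on 6]
9. not Dia (p and q), w2   [neg-Box-rule on 5: fresh world w2, w0Rw2]
10. not (p and q), w2   [neg-Dia-rule on 9 via w2Rw2]
11. not q, w2   [neg-and-rule on 10 (branches; this branch)]
Accessibility: w0Rw0, w0Rw1, w0Rw2, w1Rw1, w2Rw2
Complete open branch: countermodel on an S4-frame, so not valid in S4, nor in K, T (the same frame is also a K-frame and a T-frame).
S5-tableau for the negation not ((Dia (p and q) implies Box Dia (p and q)) or not p):
1. not ((Dia (p and q) implies Box Dia (p and q)) or not p), w0
2. not (Dia (p and q) implies Box Dia (p and q)), w0   [neg-or-rule on 1]
3. p, w0   [neg-or-rule on 1]
4. Dia (p and q), w0   [neg-implies-rule on 2]
5. not Box Dia (p and q), w0   [neg-implies-rule on 2]
6. p and q, w1   [Dia-rule on 4: fresh world w1, w0Rw1]
7. p, w1   [and-rule on 6]
8. q, w1   [and-rule on 6]
9. not Dia (p and q), w2   [neg-Box-rule on 5: fresh world w2, w0Rw2]
10. not (p and q), w0   [neg-Dia-rule on 9 via w2Rw0]
11. not (p and q), w1   [neg-Dia-rule on 9 via w2Rw1]
12. not (p and q), w2   [neg-Dia-rule on 9 via w2Rw2]
13. not q, w0   [neg-and-rule on 10 (branches; this branch)]
14. not q, w1   [neg-and-rule on 11 (branches; this branch)]
Accessibility: w0Rw0, w0Rw1, w0Rw2, w1Rw0, w1Rw1, w1Rw2, w2Rw0, w2Rw1, w2Rw2
Branch closes: q and not q both at w1.
Every branch closes (one shown): valid in S5.

S5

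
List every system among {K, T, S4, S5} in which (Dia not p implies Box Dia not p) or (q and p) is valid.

S5-tableau for the negation not ((Dia not p implies Box Dia not p) or (q and p)):
1. not ((Dia not p implies Box Dia not p) or (q and p)), w0
2. not (Dia not p implies Box Dia not p), w0   [neg-or-rule on 1]
3. not (q and p), w0   [neg-or-rule on 1]
4. Dia not p, w0   [neg-implies-rule on 2]
5. not Box Dia not p, w0   [neg-implies-rule on 2]
6. not q, w0   [neg-and-rule on 3 (branches; this branch)]
7. not p, w1   [Dia-rule on 4: fresh world w1, w0Rw1]
8. not Dia not p, w2   [neg-Box-rule on 5: fresh world w2, w0Rw2]
9. p, w0   [neg-Dia-rule on 8 via w2Rw0]
10. p, w1   [neg-Dia-rule on 8 via w2Rw1]
Accessibility: w0Rw0, w0Rw1, w0Rw2, w1Rw0, w1Rw1, w1Rw2, w2Rw0, w2Rw1, w2Rw2
Branch closes: p and not p both at w1.
Every branch closes (one shown): valid in S5.
S4-tableau for the negation not ((Dia not p implies Box Dia not p) or (q and p)):
1. not ((Dia not p implies Box Dia not p) or (q and p)), w0
2. not (Dia not p implies Box Dia not p), w0   [neg-or-rule on 1]
3. not (q and p), w0   [neg-or-rule on 1]
4. Dia not p, w0   [neg-implies-rule on 2]
5. not Box Dia not p, w0   [neg-implies-rule on 2]
6. not p, w0   [neg-and-rule on 3 (branches; this branch)]
7. not p, w1   [Dia-rule on 4: fresh world w1, w0Rw1]
8. not Dia not p, w2   [neg-Box-rule on 5: fresh world w2, w0Rw2]
9. p, w2   [neg-Dia-rule on 8 via w2Rw2]
Accessibility: w0Rw0, w0Rw1, w0Rw2, w1Rw1, w2Rw2
Complete open branch: countermodel on an S4-frame, so not valid in S4, nor in K, T (the same frame is also a K-frame and a T-frame).

S5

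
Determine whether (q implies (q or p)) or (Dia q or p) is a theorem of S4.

Tableau for the negation not ((q implies (q or p)) or (Dia q or p)):
1. not ((q implies (q or p)) or (Dia q or p)), u
2. not (q implies (q or p)), u   [neg-or-rule on 1]
3. not (Dia q or p), u   [neg-or-rule on 1]
4. q, u   [neg-implies-rule on 2]
5. not (q or p), u   [neg-implies-rule on 2]
6. not Dia q, u   [neg-or-rule on 3]
7. not p, u   [neg-or-rule on 3]
8. not q, u   [neg-or-rule on 5]
Accessibility: uRu
Branch closes: q and not q both at u.
Every branch of the negation's tableau closes; the branch above is one of them.

Valid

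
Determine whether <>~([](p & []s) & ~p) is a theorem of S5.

Tableau for the negation ~<>~([](p & []s) & ~p):
1. ~<>~([](p & []s) & ~p), 0
2. [](p & []s) & ~p, 0
3. [](p & []s), 0
4. ~p, 0
5. p & []s, 0
6. p, 0
7. []s, 0
Accessibility: 0R0
Branch closes: p and ~p both at 0.
All branches of the negation close; one closing branch shown above.

Valid in S5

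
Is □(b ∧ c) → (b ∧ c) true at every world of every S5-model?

Tableau for the negation ¬(□(b ∧ c) → (b ∧ c)):
1. ¬(□(b ∧ c) → (b ∧ c)), u
2. □(b ∧ c), u
3. ¬(b ∧ c), u
4. b ∧ c, u
5. b, u
6. c, u
7. ¬c, u
Accessibility: uRu
Branch closes: c and ¬c both at u.
Every branch of the negation's tableau closes; the branch above is one of them.

Valid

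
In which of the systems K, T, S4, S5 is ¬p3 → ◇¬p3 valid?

K-tableau for the negation ¬(¬p3 → ◇¬p3):
1. ¬(¬p3 → ◇¬p3), 0
2. ¬p3, 0
3. ¬◇¬p3, 0
Complete open branch: countermodel on a K-frame, so not valid in K.
T-tableau for the negation ¬(¬p3 → ◇¬p3):
1. ¬(¬p3 → ◇¬p3), 0
2. ¬p3, 0
3. ¬◇¬p3, 0
4. p3, 0
Accessibility: 0R0
Branch closes: p3 and ¬p3 both at 0.
Every branch closes (one shown): valid in T, hence also in S4, S5 (every theorem of T is a theorem of S4 and S5).

T, S4, S5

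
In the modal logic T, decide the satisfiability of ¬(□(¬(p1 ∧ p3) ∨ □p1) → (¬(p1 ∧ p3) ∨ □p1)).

Unsatisfiable

1. ¬(□(¬(p1 ∧ p3) ∨ □p1) → (¬(p1 ∧ p3) ∨ □p1)), 0
2. □(¬(p1 ∧ p3) ∨ □p1), 0   [¬→-rule on 1]
3. ¬(¬(p1 ∧ p3) ∨ □p1), 0   [¬→-rule on 1]
4. p1 ∧ p3, 0   [¬∨-rule on 3]
5. ¬□p1, 0   [¬∨-rule on 3]
6. p1, 0   [∧-rule on 4]
7. p3, 0   [∧-rule on 4]
8. ¬(p1 ∧ p3) ∨ □p1, 0   [□-rule on 2 via 0R0]
9. □p1, 0   [∨-rule on 8 (branches; this branch)]
10. ¬p1, 1   [¬□-rule on 5: fresh world 1, 0R1]
11. ¬(p1 ∧ p3) ∨ □p1, 1   [□-rule on 2 via 0R1]
12. p1, 1   [□-rule on 9 via 0R1]
Accessibility: 0R0, 0R1, 1R1
Branch closes: p1 and ¬p1 both at 1.
Every branch closes; the branch above is one of them.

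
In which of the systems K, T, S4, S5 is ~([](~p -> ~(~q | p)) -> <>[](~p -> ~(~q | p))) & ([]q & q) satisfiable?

K

K-tableau for the formula:
1. ~([](~p -> ~(~q | p)) -> <>[](~p -> ~(~q | p))) & ([]q & q), u
2. ~([](~p -> ~(~q | p)) -> <>[](~p -> ~(~q | p))), u
3. []q & q, u
4. [](~p -> ~(~q | p)), u
5. ~<>[](~p -> ~(~q | p)), u
6. []q, u
7. q, u
Complete open branch: satisfiable in K.
T-tableau for the formula:
1. ~([](~p -> ~(~q | p)) -> <>[](~p -> ~(~q | p))) & ([]q & q), u
2. ~([](~p -> ~(~q | p)) -> <>[](~p -> ~(~q | p))), u
3. []q & q, u
4. [](~p -> ~(~q | p)), u
5. ~<>[](~p -> ~(~q | p)), u
6. []q, u
7. q, u
8. ~p -> ~(~q | p), u
9. ~[](~p -> ~(~q | p)), u
10. ~(~q | p), u
11. ~p, u
12. ~(~p -> ~(~q | p)), v
13. ~p, v
14. ~q | p, v
15. ~p -> ~(~q | p), v
16. ~[](~p -> ~(~q | p)), v
17. q, v
18. p, v
Accessibility: uRu, uRv, vRv
Branch closes: p and ~p both at v.
Every branch closes (one shown): unsatisfiable in T, hence also in S4, S5 (every S4/S5-frame is a T-frame).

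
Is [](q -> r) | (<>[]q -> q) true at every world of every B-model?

Yes, valid

Tableau for the negation ~([](q -> r) | (<>[]q -> q)):
1. ~([](q -> r) | (<>[]q -> q)), u
2. ~[](q -> r), u
3. ~(<>[]q -> q), u
4. <>[]q, u
5. ~q, u
6. ~(q -> r), v
7. q, v
8. ~r, v
9. []q, w
10. q, u
Accessibility: uRu, uRv, uRw, vRu, vRv, wRu, wRw
Branch closes: q and ~q both at u.
Every branch of the negation's tableau closes; the branch above is one of them.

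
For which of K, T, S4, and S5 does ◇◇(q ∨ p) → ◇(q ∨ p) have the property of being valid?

T-tableau for the negation ¬(◇◇(q ∨ p) → ◇(q ∨ p)):
1. ¬(◇◇(q ∨ p) → ◇(q ∨ p)), 0
2. ◇◇(q ∨ p), 0
3. ¬◇(q ∨ p), 0
4. ¬(q ∨ p), 0
5. ¬q, 0
6. ¬p, 0
7. ◇(q ∨ p), 1
8. ¬(q ∨ p), 1
9. ¬q, 1
10. ¬p, 1
11. q ∨ p, 2
12. p, 2
Accessibility: 0R0, 0R1, 1R1, 1R2, 2R2
Complete open branch: countermodel on a T-frame, so not valid in T, nor in K (the same frame is also a K-frame).
S4-tableau for the negation ¬(◇◇(q ∨ p) → ◇(q ∨ p)):
1. ¬(◇◇(q ∨ p) → ◇(q ∨ p)), 0
2. ◇◇(q ∨ p), 0
3. ¬◇(q ∨ p), 0
4. ¬(q ∨ p), 0
5. ¬q, 0
6. ¬p, 0
7. ◇(q ∨ p), 1
8. ¬(q ∨ p), 1
9. ¬q, 1
10. ¬p, 1
11. q ∨ p, 2
12. ¬(q ∨ p), 2
13. ¬q, 2
14. ¬p, 2
15. p, 2
Accessibility: 0R0, 0R1, 0R2, 1R1, 1R2, 2R2
Branch closes: p and ¬p both at 2.
Every branch closes (one shown): valid in S4, hence also in S5 (every theorem of S4 is a theorem of S5).

S4, S5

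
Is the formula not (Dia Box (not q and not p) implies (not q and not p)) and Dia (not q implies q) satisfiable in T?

1. not (Dia Box (not q and not p) implies (not q and not p)) and Dia (not q implies q), 0
2. not (Dia Box (not q and not p) implies (not q and not p)), 0
3. Dia (not q implies q), 0
4. Dia Box (not q and not p), 0
5. not (not q and not p), 0
6. p, 0
7. not q implies q, 1
8. q, 1
9. Box (not q and not p), 2
10. not q and not p, 2
11. not q, 2
12. not p, 2
Accessibility: 0R0, 0R1, 0R2, 1R1, 2R2

Satisfiable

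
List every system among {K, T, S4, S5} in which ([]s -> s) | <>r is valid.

T, S4, S5

T-tableau for the negation ~(([]s -> s) | <>r):
1. ~(([]s -> s) | <>r), u
2. ~([]s -> s), u
3. ~<>r, u
4. []s, u
5. ~s, u
6. ~r, u
7. s, u
Accessibility: uRu
Branch closes: s and ~s both at u.
Every branch closes (one shown): valid in T, hence also in S4, S5 (every theorem of T is a theorem of S4 and S5).
K-tableau for the negation ~(([]s -> s) | <>r):
1. ~(([]s -> s) | <>r), u
2. ~([]s -> s), u
3. ~<>r, u
4. []s, u
5. ~s, u
Complete open branch: countermodel on a K-frame, so not valid in K.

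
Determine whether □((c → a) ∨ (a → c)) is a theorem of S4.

Yes, valid

Tableau for the negation ¬□((c → a) ∨ (a → c)):
1. ¬□((c → a) ∨ (a → c)), 0
2. ¬((c → a) ∨ (a → c)), 1   [¬□-rule on 1: fresh world 1, 0R1]
3. ¬(c → a), 1   [¬∨-rule on 2]
4. ¬(a → c), 1   [¬∨-rule on 2]
5. c, 1   [¬→-rule on 3]
6. ¬a, 1   [¬→-rule on 3]
7. a, 1   [¬→-rule on 4]
8. ¬c, 1   [¬→-rule on 4]
Accessibility: 0R0, 0R1, 1R1
Branch closes: a and ¬a both at 1.
All branches of the negation close; one closing branch shown above.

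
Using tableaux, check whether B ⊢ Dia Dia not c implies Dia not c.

Tableau for the negation not (Dia Dia not c implies Dia not c):
1. not (Dia Dia not c implies Dia not c), 0
2. Dia Dia not c, 0
3. not Dia not c, 0
4. c, 0
5. Dia not c, 1
6. c, 1
7. not c, 2
Accessibility: 0R0, 0R1, 1R0, 1R1, 1R2, 2R1, 2R2
The negation has an open branch (countermodel exists).

Invalid (countermodel exists)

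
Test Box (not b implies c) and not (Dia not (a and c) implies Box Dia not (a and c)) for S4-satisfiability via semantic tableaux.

Yes, satisfiable

1. Box (not b implies c) and not (Dia not (a and c) implies Box Dia not (a and c)), 0
2. Box (not b implies c), 0
3. not (Dia not (a and c) implies Box Dia not (a and c)), 0
4. Dia not (a and c), 0
5. not Box Dia not (a and c), 0
6. not b implies c, 0
7. c, 0
8. not (a and c), 1
9. not b implies c, 1
10. not c, 1
11. b, 1
12. not Dia not (a and c), 2
13. not b implies c, 2
14. a and c, 2
15. a, 2
16. c, 2
Accessibility: 0R0, 0R1, 0R2, 1R1, 2R2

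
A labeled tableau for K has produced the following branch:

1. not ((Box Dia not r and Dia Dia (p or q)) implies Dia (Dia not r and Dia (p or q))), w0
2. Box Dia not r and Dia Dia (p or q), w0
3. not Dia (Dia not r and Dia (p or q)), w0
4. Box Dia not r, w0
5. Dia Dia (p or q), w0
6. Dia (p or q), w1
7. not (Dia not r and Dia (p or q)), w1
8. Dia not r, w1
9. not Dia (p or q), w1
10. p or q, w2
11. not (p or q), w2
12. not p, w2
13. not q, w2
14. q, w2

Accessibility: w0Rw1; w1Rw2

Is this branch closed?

Both q and not q appear at w2.

Closed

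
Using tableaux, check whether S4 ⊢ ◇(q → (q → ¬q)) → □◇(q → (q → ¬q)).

No, not valid

Tableau for the negation ¬(◇(q → (q → ¬q)) → □◇(q → (q → ¬q))):
1. ¬(◇(q → (q → ¬q)) → □◇(q → (q → ¬q))), 0
2. ◇(q → (q → ¬q)), 0   [¬→-rule on 1]
3. ¬□◇(q → (q → ¬q)), 0   [¬→-rule on 1]
4. q → (q → ¬q), 1   [◇-rule on 2: fresh world 1, 0R1]
5. q → ¬q, 1   [→-rule on 4 (branches; this branch)]
6. ¬q, 1   [→-rule on 5 (branches; this branch)]
7. ¬◇(q → (q → ¬q)), 2   [¬□-rule on 3: fresh world 2, 0R2]
8. ¬(q → (q → ¬q)), 2   [¬◇-rule on 7 via 2R2]
9. q, 2   [¬→-rule on 8]
10. ¬(q → ¬q), 2   [¬→-rule on 8]
Accessibility: 0R0, 0R1, 0R2, 1R1, 2R2
The negation has an open branch (countermodel exists).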